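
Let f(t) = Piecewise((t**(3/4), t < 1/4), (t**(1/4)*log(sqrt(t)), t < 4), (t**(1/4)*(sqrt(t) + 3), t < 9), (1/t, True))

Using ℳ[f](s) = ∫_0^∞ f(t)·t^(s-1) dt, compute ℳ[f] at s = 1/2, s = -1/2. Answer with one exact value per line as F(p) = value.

undo the power substitution: t**(3/2) on [0, 1/2); sqrt(t)*log(t) on [1/2, 2); sqrt(t)*(t + 3) on [2, 3); …
invert the shared t-power to get t on [0, 1/2); log(t) on [1/2, 2); t + 3 on [2, 3); …
breakpoints 1/4, 4, 9: one integral from each of the 4 segments
the [0, 1/4) slice contributes ∫ t**(3/4)·t^(s-1) dt
over [1/4, 4), the kernel integral of t**(1/4)*log(sqrt(t)) enters the sum
on [4, 9) integrate f = t**(1/4)*(sqrt(t) + 3) against the kernel
on [9, ∞) integrate f = 1/t against the kernel

F(1/2) = sqrt(2)*(-1139 + 30*sqrt(2) + 270*log(2) + 864*sqrt(6))/90
F(-1/2) = sqrt(2)*(-486*log(2) + sqrt(2) + 648)/81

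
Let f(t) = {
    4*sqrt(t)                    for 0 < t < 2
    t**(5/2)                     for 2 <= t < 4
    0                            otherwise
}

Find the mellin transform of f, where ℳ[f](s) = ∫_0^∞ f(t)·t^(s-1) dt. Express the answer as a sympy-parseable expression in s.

along the cuts 2, ℳ[f](s) splits into 2 integrals
∫ over [0, 2) of 4*sqrt(t)·t^(s-1) joins the sum
on [2, 4): add ∫ t**(5/2)·t^(s-1) dt

2**(s + 5)*(2**(s + 1) + 2**(s + 2)*s + sqrt(2))/(4*s**2 + 12*s + 5)
  Re(s) > -1/2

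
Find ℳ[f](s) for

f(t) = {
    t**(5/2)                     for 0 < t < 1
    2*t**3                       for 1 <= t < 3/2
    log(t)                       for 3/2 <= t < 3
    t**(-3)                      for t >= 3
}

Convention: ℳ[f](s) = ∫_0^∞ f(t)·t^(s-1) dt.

2**(-s - 1)*(324*2**(s + 1)*(s - 3)*(s + 3)*(-2*s + (s + 1)**2 - 1) - 324*2**(s + 1)*(s - 3)*(2*s + 5)*(-2*s + (s + 1)**2 - 1) - 108*3**(s + 1)*(s - 3)*(s + 1)*(s + 3)*(2*s + 5)*log(3) + 108*3**(s + 1)*(s - 3)*(s + 1)*(s + 3)*(2*s + 5)*log(2) - 108*3**(s + 1)*(s - 3)*(s + 3)*(2*s + 5)*log(2) + 108*3**(s + 1)*(s - 3)*(s + 3)*(2*s + 5) + 108*3**(s + 1)*(s - 3)*(s + 3)*(2*s + 5)*log(3) + 729*3**(s + 1)*(s - 3)*(2*s + 5)*(-2*s + (s + 1)**2 - 1) + 54*6**(s + 1)*(s - 3)*(s + 1)*(s + 3)*(2*s + 5)*log(3) - 54*6**(s + 1)*(s - 3)*(s + 3)*(2*s + 5)*log(3) - 54*6**(s + 1)*(s - 3)*(s + 3)*(2*s + 5) - 2*6**(s + 1)*(s + 3)*(2*s + 5)*(-2*s + (s + 1)**2 - 1))/(162*(s - 3)*(s + 3)*(2*s + 5)*(-2*s + (s + 1)**2 - 1))
  -5/2 < Re(s) < 3

the shared t-power comes off first: t**(3/2) on [0, 1); 2*t**2 on [1, 3/2); log(t)/t on [3/2, 3); …
treat the 4 regions marked off by 1, 3/2, 3 separately and sum
segment [0, 1) carries t**(5/2); integrate it
for t in [1, 3/2): the term is ∫ 2*t**3·t^(s-1)
the [3/2, 3) slice contributes ∫ log(t)·t^(s-1) dt
on [3, ∞): add ∫ t**(-3)·t^(s-1) dt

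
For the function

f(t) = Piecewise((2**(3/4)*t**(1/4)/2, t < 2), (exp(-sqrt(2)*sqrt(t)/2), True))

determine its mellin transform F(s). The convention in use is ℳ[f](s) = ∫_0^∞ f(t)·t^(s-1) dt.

2*2**s*((4*s + 1)*uppergamma(2*s, 1) + 2)/(4*s + 1)
  Re(s) > -1/4

the common scale on t comes off first: t**(1/4) on [0, 1); exp(-sqrt(t)) on [1, ∞)
remove the power substitution first: sqrt(t) on [0, 1); exp(-t) on [1, ∞)
treat the 2 regions marked off by 2 separately and sum
on [0, 2): add ∫ 2**(3/4)*t**(1/4)/2·t^(s-1) dt
on [2, ∞) integrate f = exp(-sqrt(2)*sqrt(t)/2) against the kernel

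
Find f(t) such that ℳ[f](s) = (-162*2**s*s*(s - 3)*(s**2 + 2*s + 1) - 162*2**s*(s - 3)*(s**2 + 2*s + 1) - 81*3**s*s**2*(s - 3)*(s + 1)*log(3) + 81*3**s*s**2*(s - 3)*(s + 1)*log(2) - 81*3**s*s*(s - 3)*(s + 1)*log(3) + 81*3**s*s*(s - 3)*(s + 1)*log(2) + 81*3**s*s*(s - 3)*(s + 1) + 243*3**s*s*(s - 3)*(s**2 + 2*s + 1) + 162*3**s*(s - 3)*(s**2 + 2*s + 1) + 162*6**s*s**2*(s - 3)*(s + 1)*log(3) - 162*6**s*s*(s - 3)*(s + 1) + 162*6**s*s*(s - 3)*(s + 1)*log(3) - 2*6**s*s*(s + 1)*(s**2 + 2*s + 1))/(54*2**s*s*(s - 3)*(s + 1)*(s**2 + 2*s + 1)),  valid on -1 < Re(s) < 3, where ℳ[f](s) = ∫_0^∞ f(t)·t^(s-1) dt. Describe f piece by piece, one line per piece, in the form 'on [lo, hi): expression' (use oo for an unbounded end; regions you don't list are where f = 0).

on [0, 1): t
on [1, 3/2): t + 3
on [3/2, 3): t*log(t)
on [3, oo): t**(-3)

integrate the 4 segments split at 1, 3/2, 3, then add the results
on [0, 1): add ∫ t·t^(s-1) dt
the [1, 3/2) slice contributes ∫ (t + 3)·t^(s-1) dt
[3/2, 3) adds the kernel integral of t*log(t)
segment 3 to ∞ holds t**(-3); add its integral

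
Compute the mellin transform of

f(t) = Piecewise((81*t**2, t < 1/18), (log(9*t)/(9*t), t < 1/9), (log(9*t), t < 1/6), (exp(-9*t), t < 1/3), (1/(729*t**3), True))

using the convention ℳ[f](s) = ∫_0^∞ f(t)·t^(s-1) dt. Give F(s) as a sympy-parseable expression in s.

peel off the common scale on t: 9*t**2 on [0, 1/6); log(3*t)/(3*t) on [1/6, 1/3); log(3*t) on [1/3, 1/2); …
reversing the common scale on t: t**2 on [0, 1/2); log(t)/t on [1/2, 1); log(t) on [1, 3/2); …
breakpoints 1/18, 1/9, 1/6, 1/3: one integral from each of the 5 segments
for t in [0, 1/18): the term is ∫ 81*t**2·t^(s-1)
for t in [1/18, 1/9): the term is ∫ log(9*t)/(9*t)·t^(s-1)
for t in [1/9, 1/6): the term is ∫ log(9*t)·t^(s-1)
[1/6, 1/3) adds the kernel integral of exp(-9*t)
∫ over [1/3, ∞) of 1/(729*t**3)·t^(s-1) joins the sum

(108*2**s*s**2*(s - 3)*(s + 2)*(s**2 - 2*s + 1)*uppergamma(s, 3/2) - 108*2**s*s**2*(s - 3)*(s + 2)*(s**2 - 2*s + 1)*uppergamma(s, 3) - 108*2**s*s**2*(s - 3)*(s + 2) + 108*2**s*(s - 3)*(s + 2)*(s**2 - 2*s + 1) - 108*3**s*s*(s - 3)*(s + 2)*(s**2 - 2*s + 1)*log(2) + 108*3**s*s*(s - 3)*(s + 2)*(s**2 - 2*s + 1)*log(3) - 108*3**s*(s - 3)*(s + 2)*(s**2 - 2*s + 1) - 4*6**s*s**2*(s + 2)*(s**2 - 2*s + 1) + 216*s**3*(s - 3)*(s + 2)*log(2) - 216*s**2*(s - 3)*(s + 2)*log(2) + 216*s**2*(s - 3)*(s + 2) + 27*s**2*(s - 3)*(s**2 - 2*s + 1))/(108*18**s*s**2*(s - 3)*(s + 2)*(s**2 - 2*s + 1))
  -2 < Re(s) < 3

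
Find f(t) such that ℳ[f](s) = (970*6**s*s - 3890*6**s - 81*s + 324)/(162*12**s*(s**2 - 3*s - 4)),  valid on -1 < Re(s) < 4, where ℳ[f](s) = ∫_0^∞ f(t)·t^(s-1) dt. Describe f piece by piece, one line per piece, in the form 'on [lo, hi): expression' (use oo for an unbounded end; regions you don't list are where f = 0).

on [0, 1/12): 6*t
on [1/12, 1/2): 12*t
on [1/2, oo): 1/(1296*t**4)

strip the common scale on t: 2*t on [0, 1/4); 4*t on [1/4, 3/2); 1/(16*t**4) on [3/2, ∞)
peel off the common scale on t: t on [0, 1/2); 2*t on [1/2, 3); t**(-4) on [3, ∞)
decompose at 1/12, 1/2; ℳ[f](s) sums the 3 pieces' integrals
on [0, 1/12): add ∫ 6*t·t^(s-1) dt
the [1/12, 1/2) slice contributes ∫ 12*t·t^(s-1) dt
segment [1/2, ∞) carries 1/(1296*t**4); integrate it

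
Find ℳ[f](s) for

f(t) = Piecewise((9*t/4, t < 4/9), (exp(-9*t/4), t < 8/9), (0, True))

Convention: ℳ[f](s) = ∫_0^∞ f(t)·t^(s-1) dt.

(4/9)**s*((s + 1)*uppergamma(s, 1) - (s + 1)*uppergamma(s, 2) + 1)/(s + 1)
  Re(s) > -1

invert the common scale on t to get 3*t/2 on [0, 2/3); exp(-3*t/2) on [2/3, 4/3)
strip the common scale on t: t on [0, 1); exp(-t) on [1, 2)
slice at 4/9, transform all 2 pieces, and sum them
on [0, 4/9): add ∫ 9*t/4·t^(s-1) dt
over [4/9, 8/9), the kernel integral of exp(-9*t/4) enters the sum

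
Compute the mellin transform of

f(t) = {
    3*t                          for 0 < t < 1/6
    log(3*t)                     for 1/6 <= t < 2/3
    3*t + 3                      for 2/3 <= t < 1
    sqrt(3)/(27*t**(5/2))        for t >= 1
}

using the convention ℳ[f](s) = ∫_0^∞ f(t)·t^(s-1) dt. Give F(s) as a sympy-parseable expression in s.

invert the common scale on t to get 3*t/2 on [0, 1/3); log(3*t/2) on [1/3, 4/3); 3*t/2 + 3 on [4/3, 2); …
the common scale on t comes off first: t on [0, 1/2); log(t) on [1/2, 2); t + 3 on [2, 3); …
linearity at 1/6, 2/3, 1 turns ℳ[f](s) into 4 summed integrals
on [0, 1/6) integrate f = 3*t against the kernel
[1/6, 2/3) adds the kernel integral of log(3*t)
for t in [2/3, 1): the term is ∫ (3*t + 3)·t^(s-1)
[1, ∞) adds the kernel integral of sqrt(3)/(27*t**(5/2))

(-270*2**(2*s)*s**2*(2*s - 5) + 54*2**(2*s)*s*(s + 1)*(2*s - 5)*log(2) - 162*2**(2*s)*s*(2*s - 5) - 54*2**(2*s)*(s + 1)*(2*s - 5) - 4*sqrt(3)*6**s*s**2*(s + 1) + 324*6**s*s**2*(2*s - 5) + 162*6**s*s*(2*s - 5) + 27*s**2*(2*s - 5) + 54*s*(s + 1)*(2*s - 5)*log(2) + (2*s - 5)*(54*s + 54))/(54*6**s*s**2*(s + 1)*(2*s - 5))
  -1 < Re(s) < 5/2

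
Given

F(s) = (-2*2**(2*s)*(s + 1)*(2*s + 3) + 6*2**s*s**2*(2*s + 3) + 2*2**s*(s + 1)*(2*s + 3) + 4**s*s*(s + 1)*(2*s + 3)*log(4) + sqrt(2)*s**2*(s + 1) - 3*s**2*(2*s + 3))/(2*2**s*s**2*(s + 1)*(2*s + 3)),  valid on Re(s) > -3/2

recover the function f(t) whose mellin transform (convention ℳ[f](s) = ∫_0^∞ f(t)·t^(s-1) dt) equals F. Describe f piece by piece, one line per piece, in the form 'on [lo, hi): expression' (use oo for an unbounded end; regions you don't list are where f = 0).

on [0, 1/2): t**(3/2)
on [1/2, 1): 3*t
on [1, 2): log(t)

treat the 3 regions marked off by 1/2, 1 separately and sum
segment 0 to 1/2 holds t**(3/2); add its integral
on [1/2, 1): add ∫ 3*t·t^(s-1) dt
for t in [1, 2): the term is ∫ log(t)·t^(s-1)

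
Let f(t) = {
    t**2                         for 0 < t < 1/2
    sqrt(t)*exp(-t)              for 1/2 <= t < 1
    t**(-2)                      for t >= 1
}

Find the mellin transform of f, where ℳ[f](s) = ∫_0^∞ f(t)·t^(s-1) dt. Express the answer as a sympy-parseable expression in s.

(-2**(1 - s)/4 + s**2*uppergamma(s + 1/2, 1/2) - s**2*uppergamma(s + 1/2, 1) - s - 4*uppergamma(s + 1/2, 1/2) + 4*uppergamma(s + 1/2, 1) - 2 + s/(4*2**s))/(s**2 - 4)
  -2 < Re(s) < 2

remove the shared t-power first: t**(3/2) on [0, 1/2); exp(-t) on [1/2, 1); t**(-5/2) on [1, ∞)
treat the 3 regions marked off by 1/2, 1 separately and sum
over [0, 1/2), the kernel integral of t**2 enters the sum
between 1/2 and 1 the integrand is sqrt(t)*exp(-t)·t^(s-1)
∫ t**(-2)·t^(s-1) over [1, ∞)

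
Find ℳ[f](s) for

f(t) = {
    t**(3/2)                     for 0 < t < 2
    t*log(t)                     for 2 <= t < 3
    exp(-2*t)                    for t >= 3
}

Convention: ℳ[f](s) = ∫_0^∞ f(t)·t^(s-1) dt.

(-12**s*s*(2*s + 3)*log(4) - 12**s*(2*s + 3)*log(4) + 12**s*(4*s + 6) + 12**s*sqrt(2)*(4*s**2 + 8*s + 4) + 3*18**s*s*(2*s + 3)*log(3) + 18**s*(-6*s - 9) + 3*18**s*(2*s + 3)*log(3) + 3**s*(2*s + 3)*(s**2 + 2*s + 1)*uppergamma(s, 6))/(6**s*(2*s + 3)*(s**2 + 2*s + 1))
  Re(s) > -3/2

decompose at 2, 3; ℳ[f](s) sums the 3 pieces' integrals
segment 0 to 2 holds t**(3/2); add its integral
the [2, 3) slice contributes ∫ t*log(t)·t^(s-1) dt
∫ exp(-2*t)·t^(s-1) over [3, ∞)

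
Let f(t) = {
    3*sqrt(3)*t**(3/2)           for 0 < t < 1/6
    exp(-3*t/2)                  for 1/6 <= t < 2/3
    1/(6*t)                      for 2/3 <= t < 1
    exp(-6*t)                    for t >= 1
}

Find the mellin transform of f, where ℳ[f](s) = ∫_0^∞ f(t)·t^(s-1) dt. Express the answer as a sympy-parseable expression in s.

the common scale on t comes off first: t**(3/2) on [0, 1/2); exp(-t/2) on [1/2, 2); 1/(2*t) on [2, 3); …
along the cuts 1/6, 2/3, 1, ℳ[f](s) splits into 4 integrals
segment [0, 1/6) carries 3*sqrt(3)*t**(3/2); integrate it
for t in [1/6, 2/3): the term is ∫ exp(-3*t/2)·t^(s-1)
segment 2/3 to 1 holds 1/(6*t); add its integral
on [1, ∞): add ∫ exp(-6*t)·t^(s-1) dt

(12*24**s*(s - 1)*(2*s + 3)*uppergamma(s, 1/4) - 12*24**s*(s - 1)*(2*s + 3)*uppergamma(s, 1) - 3*24**s*(2*s + 3) + 2*36**s*(2*s + 3) + 12*6**s*(s - 1)*(2*s + 3)*uppergamma(s, 6) + 6*sqrt(2)*6**s*(s - 1))/(12*6**(2*s)*(s - 1)*(2*s + 3))
  Re(s) > -3/2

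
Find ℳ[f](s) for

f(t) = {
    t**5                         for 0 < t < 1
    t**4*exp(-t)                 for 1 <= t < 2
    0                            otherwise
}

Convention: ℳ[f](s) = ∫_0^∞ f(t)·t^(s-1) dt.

((s + 5)*uppergamma(s + 4, 1) - (s + 5)*uppergamma(s + 4, 2) + 1)/(s + 5)
  Re(s) > -5

invert the shared t-power to get t**3 on [0, 1); t**2*exp(-t) on [1, 2)
back out the shared t-power: t on [0, 1); exp(-t) on [1, 2)
split f at 1: ℳ[f](s) collects 2 kernel integrals
[0, 1) adds the kernel integral of t**5
on [1, 2) integrate f = t**4*exp(-t) against the kernel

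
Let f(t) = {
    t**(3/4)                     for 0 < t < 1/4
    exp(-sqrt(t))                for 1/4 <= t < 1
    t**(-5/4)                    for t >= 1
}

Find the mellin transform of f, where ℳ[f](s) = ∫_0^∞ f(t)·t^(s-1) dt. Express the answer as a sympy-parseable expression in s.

strip the power substitution: t**(3/2) on [0, 1/2); exp(-t) on [1/2, 1); t**(-5/2) on [1, ∞)
treat the 3 regions marked off by 1/4, 1 separately and sum
on [0, 1/4): add ∫ t**(3/4)·t^(s-1) dt
on [1/4, 1) integrate f = exp(-sqrt(t)) against the kernel
between 1 and ∞ the integrand is t**(-5/4)·t^(s-1)

(2*2**(2*s)*(4*s - 5)*(4*s + 3)*uppergamma(2*s, 1/2) - 2*2**(2*s)*(4*s - 5)*(4*s + 3)*uppergamma(2*s, 1) - 4*2**(2*s)*(4*s + 3) + sqrt(2)*(4*s - 5))/(4**s*(4*s - 5)*(4*s + 3))
  -3/4 < Re(s) < 5/4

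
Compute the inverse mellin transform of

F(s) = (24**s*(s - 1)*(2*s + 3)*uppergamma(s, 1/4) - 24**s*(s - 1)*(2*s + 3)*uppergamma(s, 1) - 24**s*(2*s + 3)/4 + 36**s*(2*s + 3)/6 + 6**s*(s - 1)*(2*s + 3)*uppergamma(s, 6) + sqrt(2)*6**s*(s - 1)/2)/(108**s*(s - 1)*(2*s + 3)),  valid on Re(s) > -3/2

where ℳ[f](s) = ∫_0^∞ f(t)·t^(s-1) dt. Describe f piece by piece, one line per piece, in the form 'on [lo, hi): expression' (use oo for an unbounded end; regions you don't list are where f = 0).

reversing the common scale on t: 3*sqrt(3)*t**(3/2) on [0, 1/6); exp(-3*t/2) on [1/6, 2/3); 1/(6*t) on [2/3, 1); …
back out the common scale on t: t**(3/2) on [0, 1/2); exp(-t/2) on [1/2, 2); 1/(2*t) on [2, 3); …
integrate the 4 segments split at 1/18, 2/9, 1/3, then add the results
segment [0, 1/18) carries 27*t**(3/2); integrate it
over [1/18, 2/9), the kernel integral of exp(-9*t/2) enters the sum
∫ 1/(18*t)·t^(s-1) over [2/9, 1/3)
for t in [1/3, ∞): the term is ∫ exp(-18*t)·t^(s-1)

on [0, 1/18): 27*t**(3/2)
on [1/18, 2/9): exp(-9*t/2)
on [2/9, 1/3): 1/(18*t)
on [1/3, oo): exp(-18*t)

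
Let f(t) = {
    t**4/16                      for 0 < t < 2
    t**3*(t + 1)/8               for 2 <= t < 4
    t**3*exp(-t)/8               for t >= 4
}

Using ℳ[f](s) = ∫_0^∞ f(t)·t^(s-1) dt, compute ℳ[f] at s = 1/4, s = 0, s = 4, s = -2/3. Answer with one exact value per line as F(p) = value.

remove the common scale on t first: t**4 on [0, 1); t**3*(2*t + 1) on [1, 2); t**3*exp(-2*t) on [2, ∞)
back out the shared t-power: t**3 on [0, 1); t**2*(2*t + 1) on [1, 2); t**2*exp(-2*t) on [2, ∞)
remove the shared t-power first: t on [0, 1); 2*t + 1 on [1, 2); exp(-2*t) on [2, ∞)
slice at 2, 4, transform all 3 pieces, and sum them
∫ over [0, 2) of t**4/16·t^(s-1) joins the sum
on [2, 4): add ∫ t**3*(t + 1)/8·t^(s-1) dt
piece [4, ∞): integrate t**3*exp(-t)/8 against the kernel

F(1/4) = -120*2**(1/4)/221 + uppergamma(13/4, 4)/8 + 2208*sqrt(2)/221
F(0) = 13*exp(-4)/4 + 121/12
F(4) = 4370*exp(-4) + 9186/7
F(-2/3) = -51*2**(1/3)/140 + uppergamma(7/3, 4)/8 + 114*2**(2/3)/35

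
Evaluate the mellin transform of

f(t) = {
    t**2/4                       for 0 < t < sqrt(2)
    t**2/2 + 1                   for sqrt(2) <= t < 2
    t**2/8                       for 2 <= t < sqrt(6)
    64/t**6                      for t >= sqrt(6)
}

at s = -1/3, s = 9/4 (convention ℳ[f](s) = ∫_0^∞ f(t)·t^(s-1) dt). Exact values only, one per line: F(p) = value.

F(-1/3) = 2**(5/6)*(-10773*2**(5/6) + 1699*3**(5/6) + 27702)/20520
F(9/4) = -172*2**(1/8)/153 + 3518*6**(1/8)/2295 + 488*2**(1/4)/153

reversing the common scale on t: t**2 on [0, sqrt(2)/2); 2*t**2 + 1 on [sqrt(2)/2, 1); t**2/2 on [1, sqrt(6)/2); …
reversing the power substitution: t on [0, 1/2); 2*t + 1 on [1/2, 1); t/2 on [1, 3/2); …
slice at sqrt(2), 2, sqrt(6), transform all 4 pieces, and sum them
the [0, sqrt(2)) slice contributes ∫ t**2/4·t^(s-1) dt
segment [sqrt(2), 2) carries (t**2/2 + 1); integrate it
piece [2, sqrt(6)): integrate t**2/8 against the kernel
∫ 64/t**6·t^(s-1) over [sqrt(6), ∞)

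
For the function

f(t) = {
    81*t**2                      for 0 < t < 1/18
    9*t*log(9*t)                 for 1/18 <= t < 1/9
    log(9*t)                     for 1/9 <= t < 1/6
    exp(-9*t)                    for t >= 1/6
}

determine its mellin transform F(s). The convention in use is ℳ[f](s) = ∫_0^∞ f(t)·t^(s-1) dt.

reversing the common scale on t: 9*t**2 on [0, 1/6); 3*t*log(3*t) on [1/6, 1/3); log(3*t) on [1/3, 1/2); …
invert the common scale on t to get t**2 on [0, 1/2); t*log(t) on [1/2, 1); log(t) on [1, 3/2); …
f breaks at 1/18, 1/9, 1/6 into 4 integrals to sum
on [0, 1/18): add ∫ 81*t**2·t^(s-1) dt
[1/18, 1/9) adds the kernel integral of 9*t*log(9*t)
segment 1/9 to 1/6 holds log(9*t); add its integral
segment [1/6, ∞) carries exp(-9*t); integrate it

(4*2**s*s**2*(s + 2)*(s**2 + 2*s + 1)*uppergamma(s, 3/2) - 4*2**s*s**2*(s + 2) + 4*2**s*(s + 2)*(s**2 + 2*s + 1) + 3**s*s*(s + 2)*(-4*log(2) + 4*log(3))*(s**2 + 2*s + 1) - 4*3**s*(s + 2)*(s**2 + 2*s + 1) + s**3*(s + 2)*log(4) + s**2*(s + 2)*log(4) + 2*s**2*(s + 2) + s**2*(s**2 + 2*s + 1))/(4*18**s*s**2*(s + 2)*(s**2 + 2*s + 1))
  Re(s) > -2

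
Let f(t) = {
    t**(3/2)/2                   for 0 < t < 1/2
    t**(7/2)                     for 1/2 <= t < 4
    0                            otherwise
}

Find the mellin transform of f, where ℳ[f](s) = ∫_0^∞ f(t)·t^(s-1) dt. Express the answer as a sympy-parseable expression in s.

(4096*2**(3*s)*s + 6144*2**(3*s) + 2*sqrt(2)*s + 11*sqrt(2))/(8*2**s*(4*s**2 + 20*s + 21))
  Re(s) > -3/2

the 2 pieces separated at 1/2 each add one integral
the [0, 1/2) slice contributes ∫ t**(3/2)/2·t^(s-1) dt
on [1/2, 4) integrate f = t**(7/2) against the kernel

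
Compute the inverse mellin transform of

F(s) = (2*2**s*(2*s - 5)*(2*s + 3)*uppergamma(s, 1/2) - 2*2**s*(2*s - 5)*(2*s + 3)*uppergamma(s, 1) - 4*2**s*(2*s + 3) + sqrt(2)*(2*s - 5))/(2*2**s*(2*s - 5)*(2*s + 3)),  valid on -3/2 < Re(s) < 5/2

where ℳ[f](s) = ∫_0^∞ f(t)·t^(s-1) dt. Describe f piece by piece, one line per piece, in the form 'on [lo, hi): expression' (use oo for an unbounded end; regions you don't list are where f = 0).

integrate the 3 segments split at 1/2, 1, then add the results
∫ over [0, 1/2) of t**(3/2)·t^(s-1) joins the sum
for t in [1/2, 1): the term is ∫ exp(-t)·t^(s-1)
for t in [1, ∞): the term is ∫ t**(-5/2)·t^(s-1)

on [0, 1/2): t**(3/2)
on [1/2, 1): exp(-t)
on [1, oo): t**(-5/2)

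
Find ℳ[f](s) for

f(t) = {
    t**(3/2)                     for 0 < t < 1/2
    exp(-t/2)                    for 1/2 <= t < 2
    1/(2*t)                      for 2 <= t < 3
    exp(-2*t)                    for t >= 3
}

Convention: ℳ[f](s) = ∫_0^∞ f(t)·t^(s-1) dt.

(12*24**s*(s - 1)*(2*s + 3)*uppergamma(s, 1/4) - 12*24**s*(s - 1)*(2*s + 3)*uppergamma(s, 1) - 3*24**s*(2*s + 3) + 2*36**s*(2*s + 3) + 12*6**s*(s - 1)*(2*s + 3)*uppergamma(s, 6) + 6*sqrt(2)*6**s*(s - 1))/(12*12**s*(s - 1)*(2*s + 3))
  Re(s) > -3/2

linearity at 1/2, 2, 3 turns ℳ[f](s) into 4 summed integrals
segment 0 to 1/2 holds t**(3/2); add its integral
over [1/2, 2), the kernel integral of exp(-t/2) enters the sum
piece [2, 3): integrate 1/(2*t) against the kernel
∫ exp(-2*t)·t^(s-1) over [3, ∞)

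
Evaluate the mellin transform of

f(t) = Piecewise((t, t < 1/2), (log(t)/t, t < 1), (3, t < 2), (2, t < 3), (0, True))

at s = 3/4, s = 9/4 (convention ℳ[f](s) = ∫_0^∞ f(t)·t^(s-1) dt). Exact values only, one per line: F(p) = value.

the 4 pieces separated at 1/2, 1, 2 each add one integral
segment [0, 1/2) carries t; integrate it
over [1/2, 1), the kernel integral of log(t)/t enters the sum
on [1, 2) integrate f = 3 against the kernel
piece [2, 3): integrate 2 against the kernel

F(3/4) = 2**(1/4)*(-210*2**(3/4) - 84*log(2) + 28*sqrt(2) + 28*6**(3/4) + 339)/21
F(9/4) = 2**(3/4)*(-11544*2**(1/4) + 2340*log(2) + 2097 + 10400*sqrt(2) + 46800*6**(1/4))/11700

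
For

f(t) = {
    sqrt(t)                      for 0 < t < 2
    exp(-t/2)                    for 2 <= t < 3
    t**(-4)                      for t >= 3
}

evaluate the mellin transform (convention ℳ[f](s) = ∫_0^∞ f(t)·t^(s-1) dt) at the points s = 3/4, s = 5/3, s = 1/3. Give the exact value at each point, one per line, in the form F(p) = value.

F(3/4) = -2**(3/4)*uppergamma(3/4, 3/2) + 4*3**(3/4)/1053 + 2**(3/4)*uppergamma(3/4, 1) + 8*2**(1/4)/5
F(5/3) = -2*2**(2/3)*uppergamma(5/3, 3/2) + 3**(2/3)/63 + 2*2**(2/3)*uppergamma(5/3, 1) + 24*2**(1/6)/13
F(1/3) = -2**(1/3)*uppergamma(1/3, 3/2) + 3**(1/3)/297 + 2**(1/3)*uppergamma(1/3, 1) + 6*2**(5/6)/5

split f at 2, 3: ℳ[f](s) collects 3 kernel integrals
∫ sqrt(t)·t^(s-1) over [0, 2)
piece [2, 3): integrate exp(-t/2) against the kernel
between 3 and ∞ the integrand is t**(-4)·t^(s-1)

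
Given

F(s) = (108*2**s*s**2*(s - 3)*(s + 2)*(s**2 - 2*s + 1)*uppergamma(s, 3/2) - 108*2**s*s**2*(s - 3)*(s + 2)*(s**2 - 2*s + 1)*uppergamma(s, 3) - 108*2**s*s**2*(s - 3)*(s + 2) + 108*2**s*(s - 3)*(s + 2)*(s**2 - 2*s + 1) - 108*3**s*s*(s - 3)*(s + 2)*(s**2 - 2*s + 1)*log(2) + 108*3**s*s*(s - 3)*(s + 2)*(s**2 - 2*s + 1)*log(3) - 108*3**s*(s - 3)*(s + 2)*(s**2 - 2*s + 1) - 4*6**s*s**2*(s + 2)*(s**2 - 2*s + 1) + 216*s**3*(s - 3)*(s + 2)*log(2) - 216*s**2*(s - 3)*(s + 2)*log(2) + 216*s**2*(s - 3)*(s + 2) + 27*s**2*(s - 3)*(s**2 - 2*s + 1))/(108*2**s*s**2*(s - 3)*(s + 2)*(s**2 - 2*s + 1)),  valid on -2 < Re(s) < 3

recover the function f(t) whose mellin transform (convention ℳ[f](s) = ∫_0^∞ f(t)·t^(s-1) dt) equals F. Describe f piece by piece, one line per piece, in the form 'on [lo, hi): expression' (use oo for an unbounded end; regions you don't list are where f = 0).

on [0, 1/2): t**2
on [1/2, 1): log(t)/t
on [1, 3/2): log(t)
on [3/2, 3): exp(-t)
on [3, oo): t**(-3)

treat the 5 regions marked off by 1/2, 1, 3/2, 3 separately and sum
[0, 1/2) adds the kernel integral of t**2
the [1/2, 1) slice contributes ∫ log(t)/t·t^(s-1) dt
∫ log(t)·t^(s-1) over [1, 3/2)
∫ exp(-t)·t^(s-1) over [3/2, 3)
on [3, ∞) integrate f = t**(-3) against the kernel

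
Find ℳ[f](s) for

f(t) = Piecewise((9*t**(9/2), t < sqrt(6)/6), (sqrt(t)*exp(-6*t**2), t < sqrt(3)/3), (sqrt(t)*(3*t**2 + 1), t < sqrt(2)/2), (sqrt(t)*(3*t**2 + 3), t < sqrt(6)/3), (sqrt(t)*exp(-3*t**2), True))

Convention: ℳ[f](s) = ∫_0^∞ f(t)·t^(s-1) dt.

strip the shared t-power: 9*t**4 on [0, sqrt(6)/6); exp(-6*t**2) on [sqrt(6)/6, sqrt(3)/3); 3*t**2 + 1 on [sqrt(3)/3, sqrt(2)/2); …
reversing the power substitution: 9*t**2 on [0, 1/6); exp(-6*t) on [1/6, 1/3); 3*t + 1 on [1/3, 1/2); …
peel off the common scale on t: t**2 on [0, 1/2); exp(-2*t) on [1/2, 1); t + 1 on [1, 3/2); …
summing 5 kernel integrals split by sqrt(6)/6, sqrt(3)/3, sqrt(2)/2, sqrt(6)/3 yields ℳ[f](s)
the [0, sqrt(6)/6) slice contributes ∫ 9*t**(9/2)·t^(s-1) dt
piece [sqrt(6)/6, sqrt(3)/3): integrate sqrt(t)*exp(-6*t**2) against the kernel
[sqrt(3)/3, sqrt(2)/2) adds the kernel integral of sqrt(t)*(3*t**2 + 1)
segment [sqrt(2)/2, sqrt(6)/3) carries sqrt(t)*(3*t**2 + 3); integrate it
between sqrt(6)/3 and ∞ the integrand is sqrt(t)*exp(-3*t**2)·t^(s-1)

6**(3/4 - s/2)*(2**(s/2 + 1/4)*(2*s + 1)*(2*s + 5)*(2*s + 9)*uppergamma(s/2 + 1/4, 2) - 8*2**(s/2 + 1/4)*(2*s + 1)*(2*s + 9) - 16*2**(s/2 + 1/4)*(2*s + 9) + 20*2**(s + 1/2)*(2*s + 1)*(2*s + 9) + 48*2**(s + 1/2)*(2*s + 9) - 8*3**(s/2 + 1/4)*(2*s + 1)*(2*s + 9) - 32*3**(s/2 + 1/4)*(2*s + 9) + (2*s + 1)*(2*s + 5)*(2*s + 9)*uppergamma(s/2 + 1/4, 1) - (2*s + 1)*(2*s + 5)*(2*s + 9)*uppergamma(s/2 + 1/4, 2) + (2*s + 1)*(2*s + 5))/(12*(2*s + 1)*(2*s + 5)*(2*s + 9))
  Re(s) > -9/2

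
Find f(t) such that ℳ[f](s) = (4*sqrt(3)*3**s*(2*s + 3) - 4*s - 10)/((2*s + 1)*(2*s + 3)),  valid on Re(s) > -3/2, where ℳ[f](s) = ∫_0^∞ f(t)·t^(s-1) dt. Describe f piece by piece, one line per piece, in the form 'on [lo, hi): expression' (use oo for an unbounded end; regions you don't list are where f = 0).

on [0, 1): t**(3/2)
on [1, 3): 2*sqrt(t)

the 2 pieces separated at 1 each add one integral
between 0 and 1 the integrand is t**(3/2)·t^(s-1)
on [1, 3) integrate f = 2*sqrt(t) against the kernel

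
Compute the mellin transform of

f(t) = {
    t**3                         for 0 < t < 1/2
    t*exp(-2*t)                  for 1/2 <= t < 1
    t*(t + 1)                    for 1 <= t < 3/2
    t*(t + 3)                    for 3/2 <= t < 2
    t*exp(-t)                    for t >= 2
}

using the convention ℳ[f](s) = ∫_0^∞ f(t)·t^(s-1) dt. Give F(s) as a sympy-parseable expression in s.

back out the shared t-power: t**2 on [0, 1/2); exp(-2*t) on [1/2, 1); t + 1 on [1, 3/2); …
integrate the 5 segments split at 1/2, 1, 3/2, 2, then add the results
on [0, 1/2) integrate f = t**3 against the kernel
segment 1/2 to 1 holds t*exp(-2*t); add its integral
∫ over [1, 3/2) of t*(t + 1)·t^(s-1) joins the sum
piece [3/2, 2): integrate t*(t + 3) against the kernel
on [2, ∞): add ∫ t*exp(-t)·t^(s-1) dt

(80*2**(2*s)*(s + 1)*(s + 3) + 48*2**(2*s)*(s + 3) + 8*2**s*(s + 1)*(s + 2)*(s + 3)*uppergamma(s + 1, 2) - 16*2**s*(s + 1)*(s + 3) - 8*2**s*(s + 3) - 24*3**s*(s + 1)*(s + 3) - 24*3**s*(s + 3) + 4*(s + 1)*(s + 2)*(s + 3)*uppergamma(s + 1, 1) - 4*(s + 1)*(s + 2)*(s + 3)*uppergamma(s + 1, 2) + (s + 1)*(s + 2))/(8*2**s*(s + 1)*(s + 2)*(s + 3))
  Re(s) > -3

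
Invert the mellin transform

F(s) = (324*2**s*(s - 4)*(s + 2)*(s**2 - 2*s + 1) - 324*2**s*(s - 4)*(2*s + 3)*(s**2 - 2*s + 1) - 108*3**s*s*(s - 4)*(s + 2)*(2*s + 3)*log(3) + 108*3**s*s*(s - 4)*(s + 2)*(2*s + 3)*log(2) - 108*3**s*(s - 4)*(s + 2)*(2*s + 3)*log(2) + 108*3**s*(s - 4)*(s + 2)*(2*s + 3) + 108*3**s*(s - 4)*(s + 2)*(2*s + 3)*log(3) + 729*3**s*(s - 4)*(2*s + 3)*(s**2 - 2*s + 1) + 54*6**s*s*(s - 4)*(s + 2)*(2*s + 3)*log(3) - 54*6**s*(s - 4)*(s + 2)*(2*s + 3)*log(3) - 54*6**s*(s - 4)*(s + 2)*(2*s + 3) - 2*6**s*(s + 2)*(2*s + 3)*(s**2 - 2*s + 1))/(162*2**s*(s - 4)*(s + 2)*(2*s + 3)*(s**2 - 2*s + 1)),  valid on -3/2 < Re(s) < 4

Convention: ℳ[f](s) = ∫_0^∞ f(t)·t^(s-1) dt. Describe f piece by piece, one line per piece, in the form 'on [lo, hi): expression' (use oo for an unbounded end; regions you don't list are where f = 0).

on [0, 1): t**(3/2)
on [1, 3/2): 2*t**2
on [3/2, 3): log(t)/t
on [3, oo): t**(-4)

the 4 pieces separated at 1, 3/2, 3 each add one integral
∫ t**(3/2)·t^(s-1) over [0, 1)
∫ over [1, 3/2) of 2*t**2·t^(s-1) joins the sum
for t in [3/2, 3): the term is ∫ log(t)/t·t^(s-1)
[3, ∞) adds the kernel integral of t**(-4)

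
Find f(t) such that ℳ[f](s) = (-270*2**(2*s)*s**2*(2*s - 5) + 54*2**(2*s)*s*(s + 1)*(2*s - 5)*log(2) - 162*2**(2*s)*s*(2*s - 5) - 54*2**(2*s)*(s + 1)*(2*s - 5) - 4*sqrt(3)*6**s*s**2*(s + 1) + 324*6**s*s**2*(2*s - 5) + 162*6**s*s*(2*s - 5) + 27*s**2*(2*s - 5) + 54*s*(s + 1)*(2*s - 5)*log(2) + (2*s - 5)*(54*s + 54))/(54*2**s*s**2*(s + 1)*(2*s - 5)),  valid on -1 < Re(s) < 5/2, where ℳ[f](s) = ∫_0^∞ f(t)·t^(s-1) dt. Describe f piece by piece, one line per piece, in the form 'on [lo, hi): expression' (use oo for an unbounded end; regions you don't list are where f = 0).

cuts at 1/2, 2, 3: linearity sums the 4 kernel integrals
on [0, 1/2): add ∫ t·t^(s-1) dt
on [1/2, 2) integrate f = log(t) against the kernel
the [2, 3) slice contributes ∫ (t + 3)·t^(s-1) dt
piece [3, ∞): integrate t**(-5/2) against the kernel

on [0, 1/2): t
on [1/2, 2): log(t)
on [2, 3): t + 3
on [3, oo): t**(-5/2)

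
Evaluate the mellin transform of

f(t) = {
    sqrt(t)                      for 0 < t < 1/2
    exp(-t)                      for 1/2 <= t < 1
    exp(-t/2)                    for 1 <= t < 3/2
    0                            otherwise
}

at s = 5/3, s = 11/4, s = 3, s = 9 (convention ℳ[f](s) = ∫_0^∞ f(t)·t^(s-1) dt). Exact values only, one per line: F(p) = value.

F(5/3) = -2*2**(2/3)*uppergamma(5/3, 3/4) - uppergamma(5/3, 1) + 3*2**(5/6)/52 + uppergamma(5/3, 1/2) + 2*2**(2/3)*uppergamma(5/3, 1/2)
F(11/4) = -4*2**(3/4)*uppergamma(11/4, 3/4) - uppergamma(11/4, 1) + 2**(3/4)/52 + uppergamma(11/4, 1/2) + 4*2**(3/4)*uppergamma(11/4, 1/2)
F(3) = -65*exp(-3/4)/2 - 5*exp(-1) + sqrt(2)/56 + 117*exp(-1/2)/4
F(9) = -5593984641*exp(-3/4)/128 - 109601*exp(-1) + sqrt(2)/9728 + 8730218097*exp(-1/2)/256

decompose at 1/2, 1; ℳ[f](s) sums the 3 pieces' integrals
∫ sqrt(t)·t^(s-1) over [0, 1/2)
between 1/2 and 1 the integrand is exp(-t)·t^(s-1)
segment [1, 3/2) carries exp(-t/2); integrate it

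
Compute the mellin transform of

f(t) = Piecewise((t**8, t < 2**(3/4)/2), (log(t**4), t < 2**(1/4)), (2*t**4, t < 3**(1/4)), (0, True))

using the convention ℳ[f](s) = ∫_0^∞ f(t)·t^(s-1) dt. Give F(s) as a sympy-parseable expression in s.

invert the power substitution to get t**4 on [0, sqrt(2)/2); log(t**2) on [sqrt(2)/2, sqrt(2)); 2*t**2 on [sqrt(2), sqrt(3))
peel off the power substitution: t**2 on [0, 1/2); log(t) on [1/2, 2); 2*t on [2, 3)
decompose at 2**(3/4)/2, 2**(1/4); ℳ[f](s) sums the 3 pieces' integrals
[0, 2**(3/4)/2) adds the kernel integral of t**8
the [2**(3/4)/2, 2**(1/4)) slice contributes ∫ log(t**4)·t^(s-1) dt
[2**(1/4), 3**(1/4)) adds the kernel integral of 2*t**4

(2**(3/4)/2)**s*(-16*2**(s/2)*s**2*(s + 8) + 4*2**(s/2)*s*(s + 4)*(s + 8)*log(2) - 16*2**(s/2)*(s + 4)*(s + 8) + 24*6**(s/4)*s**2*(s + 8) + s**2*(s + 4) + 4*s*(s + 4)*(s + 8)*log(2) + 16*(s + 4)*(s + 8))/(4*s**2*(s + 4)*(s + 8))
  Re(s) > -8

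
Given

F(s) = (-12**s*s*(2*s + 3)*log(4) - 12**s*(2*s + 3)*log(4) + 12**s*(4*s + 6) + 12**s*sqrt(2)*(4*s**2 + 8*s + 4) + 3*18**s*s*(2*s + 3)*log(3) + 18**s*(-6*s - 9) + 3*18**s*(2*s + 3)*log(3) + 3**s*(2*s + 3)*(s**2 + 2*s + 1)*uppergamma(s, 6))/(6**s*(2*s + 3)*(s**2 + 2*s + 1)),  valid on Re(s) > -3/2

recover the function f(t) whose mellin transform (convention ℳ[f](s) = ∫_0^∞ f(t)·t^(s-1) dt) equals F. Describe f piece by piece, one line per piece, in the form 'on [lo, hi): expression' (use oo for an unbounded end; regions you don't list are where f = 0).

decompose at 2, 3; ℳ[f](s) sums the 3 pieces' integrals
∫ t**(3/2)·t^(s-1) over [0, 2)
between 2 and 3 the integrand is t*log(t)·t^(s-1)
between 3 and ∞ the integrand is exp(-2*t)·t^(s-1)

on [0, 2): t**(3/2)
on [2, 3): t*log(t)
on [3, oo): exp(-2*t)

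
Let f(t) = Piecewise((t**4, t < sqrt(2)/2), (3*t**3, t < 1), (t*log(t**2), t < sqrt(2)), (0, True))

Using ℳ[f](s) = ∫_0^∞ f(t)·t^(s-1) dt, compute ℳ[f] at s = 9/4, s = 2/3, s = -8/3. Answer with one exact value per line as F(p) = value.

F(9/4) = -64*2**(5/8)/169 - 2**(3/8)/14 + 2**(7/8)/100 + 8*2**(5/8)*log(2)/13 + 900/1183
F(2/3) = -18*2**(5/6)/25 - 9*2**(1/6)/44 + 3*2**(2/3)/112 + 3*2**(5/6)*log(2)/5 + 423/275
F(-8/3) = -9*2**(5/6)/2 - 9*2**(1/6)/25 - 3*2**(1/6)*log(2)/10 + 3*2**(1/3)/8 + 243/25

back out the shared t-power: t**3 on [0, sqrt(2)/2); 3*t**2 on [sqrt(2)/2, 1); log(t**2) on [1, sqrt(2))
back out the power substitution: t**(3/2) on [0, 1/2); 3*t on [1/2, 1); log(t) on [1, 2)
along the cuts sqrt(2)/2, 1, ℳ[f](s) splits into 3 integrals
∫ t**4·t^(s-1) over [0, sqrt(2)/2)
the [sqrt(2)/2, 1) slice contributes ∫ 3*t**3·t^(s-1) dt
piece [1, sqrt(2)): integrate t*log(t**2) against the kernel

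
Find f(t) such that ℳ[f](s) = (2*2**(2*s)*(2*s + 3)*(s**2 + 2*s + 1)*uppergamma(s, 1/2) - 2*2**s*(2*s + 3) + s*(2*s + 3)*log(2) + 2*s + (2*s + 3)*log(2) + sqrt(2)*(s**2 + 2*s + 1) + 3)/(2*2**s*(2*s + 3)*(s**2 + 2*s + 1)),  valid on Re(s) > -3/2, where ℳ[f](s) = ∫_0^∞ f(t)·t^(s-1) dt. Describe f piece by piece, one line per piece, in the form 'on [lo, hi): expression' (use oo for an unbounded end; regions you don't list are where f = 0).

on [0, 1/2): t**(3/2)
on [1/2, 1): t*log(t)
on [1, oo): exp(-t/2)

linearity at 1/2, 1 turns ℳ[f](s) into 3 summed integrals
segment 0 to 1/2 holds t**(3/2); add its integral
∫ over [1/2, 1) of t*log(t)·t^(s-1) joins the sum
∫ exp(-t/2)·t^(s-1) over [1, ∞)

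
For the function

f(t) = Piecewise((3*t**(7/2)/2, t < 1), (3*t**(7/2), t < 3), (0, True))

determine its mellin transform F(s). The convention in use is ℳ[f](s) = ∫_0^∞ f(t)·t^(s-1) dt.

treat the 2 regions marked off by 1 separately and sum
piece [0, 1): integrate 3*t**(7/2)/2 against the kernel
piece [1, 3): integrate 3*t**(7/2) against the kernel

3*(2*3**(s + 7/2) - 1)/(2*s + 7)
  Re(s) > -7/2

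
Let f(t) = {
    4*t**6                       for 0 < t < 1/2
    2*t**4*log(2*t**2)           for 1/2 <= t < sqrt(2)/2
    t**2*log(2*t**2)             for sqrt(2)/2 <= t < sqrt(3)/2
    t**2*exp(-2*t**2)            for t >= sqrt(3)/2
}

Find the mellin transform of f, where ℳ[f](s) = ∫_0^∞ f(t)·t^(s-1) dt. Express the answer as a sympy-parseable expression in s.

(4*2**(s/2)*(s + 2)**2*(s + 6)*(4*s + (s + 2)**2 + 12)*uppergamma(s/2 + 1, 3/2) - 16*2**(s/2)*(s + 2)**2*(s + 6) + 16*2**(s/2)*(s + 6)*(4*s + (s + 2)**2 + 12) + 3**(s/2)*(s + 2)*(s + 6)*(-12*log(2) + 12*log(3))*(4*s + (s + 2)**2 + 12) - 24*3**(s/2)*(s + 6)*(4*s + (s + 2)**2 + 12) + (s + 2)**3*(s + 6)*log(4) + 4*(s + 2)**2*(s + 6)*log(2) + 4*(s + 2)**2*(s + 6) + (s + 2)**2*(4*s + (s + 2)**2 + 12))/(16*2**s*(s + 2)**2*(s + 6)*(4*s + (s + 2)**2 + 12))
  Re(s) > -6

the power substitution comes off first: 4*t**3 on [0, 1/4); 2*t**2*log(2*t) on [1/4, 1/2); t*log(2*t) on [1/2, 3/4); …
the shared t-power comes off first: 4*t**2 on [0, 1/4); 2*t*log(2*t) on [1/4, 1/2); log(2*t) on [1/2, 3/4); …
the common scale on t comes off first: t**2 on [0, 1/2); t*log(t) on [1/2, 1); log(t) on [1, 3/2); …
along the cuts 1/2, sqrt(2)/2, sqrt(3)/2, ℳ[f](s) splits into 4 integrals
the [0, 1/2) slice contributes ∫ 4*t**6·t^(s-1) dt
the [1/2, sqrt(2)/2) slice contributes ∫ 2*t**4*log(2*t**2)·t^(s-1) dt
the [sqrt(2)/2, sqrt(3)/2) slice contributes ∫ t**2*log(2*t**2)·t^(s-1) dt
for t in [sqrt(3)/2, ∞): the term is ∫ t**2*exp(-2*t**2)·t^(s-1)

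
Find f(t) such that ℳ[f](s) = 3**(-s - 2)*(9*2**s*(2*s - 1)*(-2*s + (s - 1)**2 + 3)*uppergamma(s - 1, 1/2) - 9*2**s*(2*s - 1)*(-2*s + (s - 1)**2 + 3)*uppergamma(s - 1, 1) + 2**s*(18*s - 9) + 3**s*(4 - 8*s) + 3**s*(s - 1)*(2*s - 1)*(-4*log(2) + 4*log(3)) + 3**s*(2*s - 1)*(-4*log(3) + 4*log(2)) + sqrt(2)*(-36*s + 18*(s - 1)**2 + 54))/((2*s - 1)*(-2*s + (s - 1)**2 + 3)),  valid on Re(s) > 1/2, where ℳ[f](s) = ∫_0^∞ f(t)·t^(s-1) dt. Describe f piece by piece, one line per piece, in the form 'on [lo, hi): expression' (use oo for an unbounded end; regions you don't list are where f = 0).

undo the common scale on t: 1/sqrt(t) on [0, 1/2); exp(-t)/t on [1/2, 1); log(t)/t**2 on [1, 3/2)
the shared t-power comes off first: sqrt(t) on [0, 1/2); exp(-t) on [1/2, 1); log(t)/t on [1, 3/2)
along the cuts 1/3, 2/3, ℳ[f](s) splits into 3 integrals
piece [0, 1/3): integrate sqrt(6)/(3*sqrt(t)) against the kernel
∫ 2*exp(-3*t/2)/(3*t)·t^(s-1) over [1/3, 2/3)
for t in [2/3, 1): the term is ∫ 4*log(3*t/2)/(9*t**2)·t^(s-1)

on [0, 1/3): sqrt(6)/(3*sqrt(t))
on [1/3, 2/3): 2*exp(-3*t/2)/(3*t)
on [2/3, 1): 4*log(3*t/2)/(9*t**2)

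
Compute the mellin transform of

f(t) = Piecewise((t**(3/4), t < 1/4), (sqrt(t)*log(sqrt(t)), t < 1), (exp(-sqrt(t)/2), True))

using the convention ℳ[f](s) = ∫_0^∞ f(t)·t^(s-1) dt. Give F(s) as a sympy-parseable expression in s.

strip the power substitution: t**(3/2) on [0, 1/2); t*log(t) on [1/2, 1); exp(-t/2) on [1, ∞)
treat the 3 regions marked off by 1/4, 1 separately and sum
∫ over [0, 1/4) of t**(3/4)·t^(s-1) joins the sum
on [1/4, 1): add ∫ sqrt(t)*log(sqrt(t))·t^(s-1) dt
piece [1, ∞): integrate exp(-sqrt(t)/2) against the kernel

(2*2**(4*s)*(4*s + 3)*(4*s**2 + 4*s + 1)*uppergamma(2*s, 1/2) - 2*2**(2*s)*(4*s + 3) + s*(4*s + 3)*log(4) + 4*s + (4*s + 3)*log(2) + sqrt(2)*(4*s**2 + 4*s + 1) + 3)/(4**s*(4*s + 3)*(4*s**2 + 4*s + 1))
  Re(s) > -3/4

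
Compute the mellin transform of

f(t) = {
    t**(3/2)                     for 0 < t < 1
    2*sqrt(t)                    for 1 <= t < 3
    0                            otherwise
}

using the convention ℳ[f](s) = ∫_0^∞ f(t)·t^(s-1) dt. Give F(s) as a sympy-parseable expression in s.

decompose at 1; ℳ[f](s) sums the 2 pieces' integrals
the [0, 1) slice contributes ∫ t**(3/2)·t^(s-1) dt
for t in [1, 3): the term is ∫ 2*sqrt(t)·t^(s-1)

(4*sqrt(3)*3**s*(2*s + 3) - 4*s - 10)/((2*s + 1)*(2*s + 3))
  Re(s) > -3/2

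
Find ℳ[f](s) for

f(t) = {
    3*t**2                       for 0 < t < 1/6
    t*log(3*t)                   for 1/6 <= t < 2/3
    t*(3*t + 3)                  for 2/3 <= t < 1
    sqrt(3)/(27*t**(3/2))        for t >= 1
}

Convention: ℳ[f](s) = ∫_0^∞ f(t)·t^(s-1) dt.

(360*2**(2*s)*(3 - 2*s)*(s + 1)**2 + 72*2**(2*s)*(s + 1)*(s + 2)*(2*s - 3)*log(2) - 216*2**(2*s)*(s + 1)*(2*s - 3) - 72*2**(2*s)*(s + 2)*(2*s - 3) - 8*sqrt(3)*6**s*(s + 1)**2*(s + 2) + 648*6**s*(s + 1)**2*(2*s - 3) + 324*6**s*(s + 1)*(2*s - 3) + 9*(s + 1)**2*(2*s - 3) + 18*(s + 1)*(s + 2)*(2*s - 3)*log(2) + 18*(s + 2)*(2*s - 3))/(108*6**s*(s + 1)**2*(s + 2)*(2*s - 3))
  -2 < Re(s) < 3/2

peel off the shared t-power: 3*t**3 on [0, 1/6); t**2*log(3*t) on [1/6, 2/3); t**2*(3*t + 3) on [2/3, 1); …
peel off the shared t-power: 3*t on [0, 1/6); log(3*t) on [1/6, 2/3); 3*t + 3 on [2/3, 1); …
invert the common scale on t to get t on [0, 1/2); log(t) on [1/2, 2); t + 3 on [2, 3); …
the 4 pieces separated at 1/6, 2/3, 1 each add one integral
∫ over [0, 1/6) of 3*t**2·t^(s-1) joins the sum
on [1/6, 2/3) integrate f = t*log(3*t) against the kernel
on [2/3, 1): add ∫ t*(3*t + 3)·t^(s-1) dt
between 1 and ∞ the integrand is sqrt(3)/(27*t**(3/2))·t^(s-1)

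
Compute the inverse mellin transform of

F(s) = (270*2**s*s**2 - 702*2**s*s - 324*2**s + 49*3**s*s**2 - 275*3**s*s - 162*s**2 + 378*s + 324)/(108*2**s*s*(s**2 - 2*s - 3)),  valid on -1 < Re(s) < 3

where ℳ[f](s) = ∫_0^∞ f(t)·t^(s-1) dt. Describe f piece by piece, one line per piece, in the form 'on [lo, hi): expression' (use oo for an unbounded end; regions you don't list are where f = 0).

treat the 4 regions marked off by 1/2, 1, 3/2 separately and sum
∫ t·t^(s-1) over [0, 1/2)
segment [1/2, 1) carries (2*t + 1); integrate it
the [1, 3/2) slice contributes ∫ t/2·t^(s-1) dt
segment 3/2 to ∞ holds t**(-3); add its integral

on [0, 1/2): t
on [1/2, 1): 2*t + 1
on [1, 3/2): t/2
on [3/2, oo): t**(-3)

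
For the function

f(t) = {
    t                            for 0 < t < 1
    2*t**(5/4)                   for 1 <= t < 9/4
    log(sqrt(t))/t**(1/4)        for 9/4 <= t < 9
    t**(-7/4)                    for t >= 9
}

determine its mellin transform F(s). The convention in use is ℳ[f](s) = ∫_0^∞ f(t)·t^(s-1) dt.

2**(-2*s - 1/2)*(324*2**(2*s + 1/2)*(-4*s + (2*s + 1/2)**2)*(2*s - 7/2)*(2*s + 5/2) - 324*2**(2*s + 1/2)*(-4*s + (2*s + 1/2)**2)*(2*s - 7/2)*(4*s + 4) + 729*3**(2*s + 1/2)*(-4*s + (2*s + 1/2)**2)*(2*s - 7/2)*(4*s + 4) - 108*3**(2*s + 1/2)*(2*s - 7/2)*(2*s + 1/2)*(2*s + 5/2)*(4*s + 4)*log(3) + 108*3**(2*s + 1/2)*(2*s - 7/2)*(2*s + 1/2)*(2*s + 5/2)*(4*s + 4)*log(2) - 108*3**(2*s + 1/2)*(2*s - 7/2)*(2*s + 5/2)*(4*s + 4)*log(2) + 108*3**(2*s + 1/2)*(2*s - 7/2)*(2*s + 5/2)*(4*s + 4) + 108*3**(2*s + 1/2)*(2*s - 7/2)*(2*s + 5/2)*(4*s + 4)*log(3) - 2*6**(2*s + 1/2)*(-4*s + (2*s + 1/2)**2)*(2*s + 5/2)*(4*s + 4) + 54*6**(2*s + 1/2)*(2*s - 7/2)*(2*s + 1/2)*(2*s + 5/2)*(4*s + 4)*log(3) - 54*6**(2*s + 1/2)*(2*s - 7/2)*(2*s + 5/2)*(4*s + 4)*log(3) - 54*6**(2*s + 1/2)*(2*s - 7/2)*(2*s + 5/2)*(4*s + 4))/(81*(-4*s + (2*s + 1/2)**2)*(2*s - 7/2)*(2*s + 5/2)*(4*s + 4))
  -1 < Re(s) < 7/4

peel off the power substitution: t**2 on [0, 1); 2*t**(5/2) on [1, 3/2); log(t)/sqrt(t) on [3/2, 3); …
remove the shared t-power first: t**(3/2) on [0, 1); 2*t**2 on [1, 3/2); log(t)/t on [3/2, 3); …
integrate the 4 segments split at 1, 9/4, 9, then add the results
piece [0, 1): integrate t against the kernel
on [1, 9/4): add ∫ 2*t**(5/4)·t^(s-1) dt
piece [9/4, 9): integrate log(sqrt(t))/t**(1/4) against the kernel
between 9 and ∞ the integrand is t**(-7/4)·t^(s-1)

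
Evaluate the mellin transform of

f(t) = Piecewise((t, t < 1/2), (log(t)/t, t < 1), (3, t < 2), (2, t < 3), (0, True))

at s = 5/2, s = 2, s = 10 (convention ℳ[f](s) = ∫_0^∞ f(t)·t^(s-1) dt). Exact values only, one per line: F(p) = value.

summing 4 kernel integrals split by 1/2, 1, 2 yields ℳ[f](s)
on [0, 1/2) integrate f = t against the kernel
for t in [1/2, 1): the term is ∫ log(t)/t·t^(s-1)
segment 1 to 2 holds 3; add its integral
over [2, 3), the kernel integral of 2 enters the sum

F(5/2) = sqrt(2)*(-2072*sqrt(2) + 420*log(2) + 4357 + 9072*sqrt(6))/2520
F(2) = log(2)/2 + 217/24
F(10) = log(2)/4608 + 108682157681/9123840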